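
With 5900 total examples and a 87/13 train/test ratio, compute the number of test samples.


Train samples = 5900 * 87% = 5133
Test samples = 5900 - 5133
= 767

767


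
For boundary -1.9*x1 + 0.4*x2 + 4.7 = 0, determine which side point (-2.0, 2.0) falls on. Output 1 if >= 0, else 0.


Compute -1.9 * -2.0 + 0.4 * 2.0 + 4.7
= 3.8 + 0.8 + 4.7
= 9.3
Since 9.3 >= 0, the point is on the positive side.

1


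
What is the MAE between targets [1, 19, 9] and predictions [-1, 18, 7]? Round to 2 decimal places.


Absolute errors: [2, 1, 2]
Sum of absolute errors = 5
MAE = 5 / 3 = 1.67

1.67


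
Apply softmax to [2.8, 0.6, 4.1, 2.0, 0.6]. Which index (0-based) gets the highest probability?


Softmax is a monotonic transformation, so it preserves the argmax.
We need to find the index of the maximum logit.
Index 0: 2.8
Index 1: 0.6
Index 2: 4.1
Index 3: 2.0
Index 4: 0.6
Maximum logit = 4.1 at index 2

2


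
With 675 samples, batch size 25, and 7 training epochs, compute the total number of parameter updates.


Iterations per epoch = 675 / 25 = 27
Total updates = iterations_per_epoch * epochs
= 27 * 7
= 189

189


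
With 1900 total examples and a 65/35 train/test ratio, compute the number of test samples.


Train samples = 1900 * 65% = 1235
Test samples = 1900 - 1235
= 665

665


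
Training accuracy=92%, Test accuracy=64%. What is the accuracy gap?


Gap = train_accuracy - test_accuracy
= 92 - 64
= 28%
This large gap strongly indicates overfitting.

28


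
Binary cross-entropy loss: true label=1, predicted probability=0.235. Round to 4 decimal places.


For y=1: Loss = -log(p)
= -log(0.235)
= -(-1.4482)
= 1.4482

1.4482


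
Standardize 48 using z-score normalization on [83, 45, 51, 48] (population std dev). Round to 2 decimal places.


Mean = (83 + 45 + 51 + 48) / 4 = 56.75
Variance = sum((x_i - mean)^2) / n = 234.1875
Std = sqrt(234.1875) = 15.3032
Z = (x - mean) / std
= (48 - 56.75) / 15.3032
= -8.75 / 15.3032
= -0.57

-0.57


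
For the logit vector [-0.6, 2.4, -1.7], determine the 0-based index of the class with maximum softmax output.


Softmax is a monotonic transformation, so it preserves the argmax.
We need to find the index of the maximum logit.
Index 0: -0.6
Index 1: 2.4
Index 2: -1.7
Maximum logit = 2.4 at index 1

1


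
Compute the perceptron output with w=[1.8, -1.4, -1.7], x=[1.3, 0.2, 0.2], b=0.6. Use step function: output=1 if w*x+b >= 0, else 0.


z = w . x + b
= 1.8*1.3 + -1.4*0.2 + -1.7*0.2 + 0.6
= 2.34 + -0.28 + -0.34 + 0.6
= 1.72 + 0.6
= 2.32
Since z = 2.32 >= 0, output = 1

1


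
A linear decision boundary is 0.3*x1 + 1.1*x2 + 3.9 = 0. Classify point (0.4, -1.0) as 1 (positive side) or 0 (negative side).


Compute 0.3 * 0.4 + 1.1 * -1.0 + 3.9
= 0.12 + -1.1 + 3.9
= 2.92
Since 2.92 >= 0, the point is on the positive side.

1


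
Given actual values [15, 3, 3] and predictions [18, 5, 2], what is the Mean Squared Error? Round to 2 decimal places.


Differences: [-3, -2, 1]
Squared errors: [9, 4, 1]
Sum of squared errors = 14
MSE = 14 / 3 = 4.67

4.67


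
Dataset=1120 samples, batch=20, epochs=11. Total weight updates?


Iterations per epoch = 1120 / 20 = 56
Total updates = iterations_per_epoch * epochs
= 56 * 11
= 616

616


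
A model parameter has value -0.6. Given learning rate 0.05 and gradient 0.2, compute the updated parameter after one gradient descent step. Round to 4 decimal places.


w_new = w_old - lr * gradient
= -0.6 - 0.05 * 0.2
= -0.6 - (0.01)
= -0.6100

-0.6100


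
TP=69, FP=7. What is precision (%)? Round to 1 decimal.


Precision = TP / (TP + FP) * 100
= 69 / (69 + 7)
= 69 / 76
= 0.9079
= 90.8%

90.8


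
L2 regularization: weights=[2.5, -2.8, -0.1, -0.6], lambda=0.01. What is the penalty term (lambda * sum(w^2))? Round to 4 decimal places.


Squaring each weight:
2.5^2 = 6.25
(-2.8)^2 = 7.84
(-0.1)^2 = 0.01
(-0.6)^2 = 0.36
Sum of squares = 14.46
Penalty = 0.01 * 14.46 = 0.1446

0.1446


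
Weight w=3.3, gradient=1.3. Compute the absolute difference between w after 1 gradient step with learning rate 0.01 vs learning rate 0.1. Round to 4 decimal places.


With lr=0.01: w_new = 3.3 - 0.01 * 1.3 = 3.287
With lr=0.1: w_new = 3.3 - 0.1 * 1.3 = 3.17
Absolute difference = |3.287 - 3.17|
= 0.1170

0.1170


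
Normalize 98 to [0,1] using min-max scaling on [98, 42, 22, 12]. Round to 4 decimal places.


Min = 12, Max = 98
Range = 98 - 12 = 86
Scaled = (x - min) / (max - min)
= (98 - 12) / 86
= 86 / 86
= 1.0000

1.0000


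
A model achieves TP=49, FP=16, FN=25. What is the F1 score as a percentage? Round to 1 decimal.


Precision = TP / (TP + FP) = 49 / 65 = 0.7538
Recall = TP / (TP + FN) = 49 / 74 = 0.6622
F1 = 2 * P * R / (P + R)
= 2 * 0.7538 * 0.6622 / (0.7538 + 0.6622)
= 0.9983 / 1.416
= 0.705
As percentage: 70.5%

70.5


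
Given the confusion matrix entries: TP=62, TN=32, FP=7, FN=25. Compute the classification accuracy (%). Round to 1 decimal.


Accuracy = (TP + TN) / (TP + TN + FP + FN) * 100
= (62 + 32) / (62 + 32 + 7 + 25)
= 94 / 126
= 0.746
= 74.6%

74.6


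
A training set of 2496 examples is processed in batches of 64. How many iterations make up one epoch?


Iterations per epoch = dataset_size / batch_size
= 2496 / 64
= 39

39


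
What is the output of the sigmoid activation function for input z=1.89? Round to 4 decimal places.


sigmoid(z) = 1 / (1 + exp(-z))
exp(-(1.89)) = exp(-1.89) = 0.1511
1 + 0.1511 = 1.1511
1 / 1.1511 = 0.8688

0.8688


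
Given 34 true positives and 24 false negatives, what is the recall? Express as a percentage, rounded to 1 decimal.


Recall = TP / (TP + FN) * 100
= 34 / (34 + 24)
= 34 / 58
= 0.5862
= 58.6%

58.6


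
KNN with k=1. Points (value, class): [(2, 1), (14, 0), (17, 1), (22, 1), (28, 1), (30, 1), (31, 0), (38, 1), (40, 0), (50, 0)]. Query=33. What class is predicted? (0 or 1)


Distances from query 33:
Point 31 (class 0): distance = 2
K=1 nearest neighbors: classes = [0]
Votes for class 1: 0 / 1
Majority vote => class 0

0


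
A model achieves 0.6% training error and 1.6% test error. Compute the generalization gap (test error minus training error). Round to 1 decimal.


Generalization gap = test_error - train_error
= 1.6 - 0.6
= 1.0%
A small gap suggests good generalization.

1.0


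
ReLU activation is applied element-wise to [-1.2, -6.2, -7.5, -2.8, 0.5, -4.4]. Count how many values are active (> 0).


ReLU(x) = max(0, x) for each element:
ReLU(-1.2) = 0
ReLU(-6.2) = 0
ReLU(-7.5) = 0
ReLU(-2.8) = 0
ReLU(0.5) = 0.5
ReLU(-4.4) = 0
Active neurons (>0): 1

1


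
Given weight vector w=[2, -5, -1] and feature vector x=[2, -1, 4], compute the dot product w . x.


Element-wise products:
2 * 2 = 4
-5 * -1 = 5
-1 * 4 = -4
Sum = 4 + 5 + -4
= 5

5


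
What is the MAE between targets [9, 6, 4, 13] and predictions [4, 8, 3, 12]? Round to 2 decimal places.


Absolute errors: [5, 2, 1, 1]
Sum of absolute errors = 9
MAE = 9 / 4 = 2.25

2.25


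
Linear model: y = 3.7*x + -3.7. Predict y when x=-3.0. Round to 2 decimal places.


y = 3.7 * -3.0 + (-3.7)
= -11.1 + (-3.7)
= -14.80

-14.80


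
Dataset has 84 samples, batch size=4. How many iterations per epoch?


Iterations per epoch = dataset_size / batch_size
= 84 / 4
= 21

21


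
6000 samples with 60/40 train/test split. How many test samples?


Train samples = 6000 * 60% = 3600
Test samples = 6000 - 3600
= 2400

2400


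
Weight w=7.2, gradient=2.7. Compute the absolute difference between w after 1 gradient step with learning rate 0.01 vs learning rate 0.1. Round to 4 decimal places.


With lr=0.01: w_new = 7.2 - 0.01 * 2.7 = 7.173
With lr=0.1: w_new = 7.2 - 0.1 * 2.7 = 6.93
Absolute difference = |7.173 - 6.93|
= 0.2430

0.2430


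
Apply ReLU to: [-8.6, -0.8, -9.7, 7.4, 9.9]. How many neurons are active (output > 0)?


ReLU(x) = max(0, x) for each element:
ReLU(-8.6) = 0
ReLU(-0.8) = 0
ReLU(-9.7) = 0
ReLU(7.4) = 7.4
ReLU(9.9) = 9.9
Active neurons (>0): 2

2


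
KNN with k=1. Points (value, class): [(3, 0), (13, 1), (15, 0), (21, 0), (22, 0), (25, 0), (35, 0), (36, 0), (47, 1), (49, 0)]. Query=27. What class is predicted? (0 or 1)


Distances from query 27:
Point 25 (class 0): distance = 2
K=1 nearest neighbors: classes = [0]
Votes for class 1: 0 / 1
Majority vote => class 0

0


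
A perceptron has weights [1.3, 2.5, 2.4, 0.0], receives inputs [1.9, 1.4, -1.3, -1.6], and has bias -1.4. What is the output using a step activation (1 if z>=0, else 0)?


z = w . x + b
= 1.3*1.9 + 2.5*1.4 + 2.4*-1.3 + 0.0*-1.6 + -1.4
= 2.47 + 3.5 + -3.12 + -0.0 + -1.4
= 2.85 + -1.4
= 1.45
Since z = 1.45 >= 0, output = 1

1


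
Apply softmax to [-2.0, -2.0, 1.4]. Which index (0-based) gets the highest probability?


Softmax is a monotonic transformation, so it preserves the argmax.
We need to find the index of the maximum logit.
Index 0: -2.0
Index 1: -2.0
Index 2: 1.4
Maximum logit = 1.4 at index 2

2


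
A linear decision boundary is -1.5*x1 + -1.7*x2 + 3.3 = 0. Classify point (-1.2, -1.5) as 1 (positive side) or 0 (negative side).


Compute -1.5 * -1.2 + -1.7 * -1.5 + 3.3
= 1.8 + 2.55 + 3.3
= 7.65
Since 7.65 >= 0, the point is on the positive side.

1


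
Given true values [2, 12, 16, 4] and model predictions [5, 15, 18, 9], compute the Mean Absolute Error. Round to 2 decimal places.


Absolute errors: [3, 3, 2, 5]
Sum of absolute errors = 13
MAE = 13 / 4 = 3.25

3.25


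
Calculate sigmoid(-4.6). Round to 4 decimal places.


sigmoid(z) = 1 / (1 + exp(-z))
exp(-(-4.6)) = exp(4.6) = 99.4843
1 + 99.4843 = 100.4843
1 / 100.4843 = 0.0100

0.0100


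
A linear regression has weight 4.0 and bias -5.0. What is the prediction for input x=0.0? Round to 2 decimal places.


y = 4.0 * 0.0 + (-5.0)
= 0.0 + (-5.0)
= -5.00

-5.00


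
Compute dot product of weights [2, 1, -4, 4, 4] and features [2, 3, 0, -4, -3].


Element-wise products:
2 * 2 = 4
1 * 3 = 3
-4 * 0 = 0
4 * -4 = -16
4 * -3 = -12
Sum = 4 + 3 + 0 + -16 + -12
= -21

-21


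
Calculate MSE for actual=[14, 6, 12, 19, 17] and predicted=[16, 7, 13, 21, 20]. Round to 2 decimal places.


Differences: [-2, -1, -1, -2, -3]
Squared errors: [4, 1, 1, 4, 9]
Sum of squared errors = 19
MSE = 19 / 5 = 3.80

3.80


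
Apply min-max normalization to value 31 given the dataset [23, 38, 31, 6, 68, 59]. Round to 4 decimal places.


Min = 6, Max = 68
Range = 68 - 6 = 62
Scaled = (x - min) / (max - min)
= (31 - 6) / 62
= 25 / 62
= 0.4032

0.4032


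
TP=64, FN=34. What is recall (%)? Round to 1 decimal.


Recall = TP / (TP + FN) * 100
= 64 / (64 + 34)
= 64 / 98
= 0.6531
= 65.3%

65.3


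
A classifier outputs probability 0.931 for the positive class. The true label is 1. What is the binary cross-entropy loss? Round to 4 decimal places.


For y=1: Loss = -log(p)
= -log(0.931)
= -(-0.0715)
= 0.0715

0.0715


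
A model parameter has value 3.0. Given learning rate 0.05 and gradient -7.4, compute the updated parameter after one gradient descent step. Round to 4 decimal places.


w_new = w_old - lr * gradient
= 3.0 - 0.05 * -7.4
= 3.0 - (-0.37)
= 3.3700

3.3700


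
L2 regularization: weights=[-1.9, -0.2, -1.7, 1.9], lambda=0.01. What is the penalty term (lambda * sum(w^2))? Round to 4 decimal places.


Squaring each weight:
(-1.9)^2 = 3.61
(-0.2)^2 = 0.04
(-1.7)^2 = 2.89
1.9^2 = 3.61
Sum of squares = 10.15
Penalty = 0.01 * 10.15 = 0.1015

0.1015


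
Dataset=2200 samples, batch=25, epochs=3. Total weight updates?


Iterations per epoch = 2200 / 25 = 88
Total updates = iterations_per_epoch * epochs
= 88 * 3
= 264

264


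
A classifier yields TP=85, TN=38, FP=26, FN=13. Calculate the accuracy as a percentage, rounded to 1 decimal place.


Accuracy = (TP + TN) / (TP + TN + FP + FN) * 100
= (85 + 38) / (85 + 38 + 26 + 13)
= 123 / 162
= 0.7593
= 75.9%

75.9


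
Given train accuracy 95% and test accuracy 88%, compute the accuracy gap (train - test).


Gap = train_accuracy - test_accuracy
= 95 - 88
= 7%
This moderate gap may indicate mild overfitting.

7


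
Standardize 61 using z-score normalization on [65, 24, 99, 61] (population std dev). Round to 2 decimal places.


Mean = (65 + 24 + 99 + 61) / 4 = 62.25
Variance = sum((x_i - mean)^2) / n = 705.6875
Std = sqrt(705.6875) = 26.5648
Z = (x - mean) / std
= (61 - 62.25) / 26.5648
= -1.25 / 26.5648
= -0.05

-0.05


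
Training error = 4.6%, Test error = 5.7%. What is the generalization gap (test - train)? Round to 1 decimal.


Generalization gap = test_error - train_error
= 5.7 - 4.6
= 1.1%
A small gap suggests good generalization.

1.1


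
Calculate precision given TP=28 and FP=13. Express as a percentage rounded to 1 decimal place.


Precision = TP / (TP + FP) * 100
= 28 / (28 + 13)
= 28 / 41
= 0.6829
= 68.3%

68.3


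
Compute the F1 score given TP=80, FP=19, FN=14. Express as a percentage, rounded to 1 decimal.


Precision = TP / (TP + FP) = 80 / 99 = 0.8081
Recall = TP / (TP + FN) = 80 / 94 = 0.8511
F1 = 2 * P * R / (P + R)
= 2 * 0.8081 * 0.8511 / (0.8081 + 0.8511)
= 1.3755 / 1.6591
= 0.829
As percentage: 82.9%

82.9


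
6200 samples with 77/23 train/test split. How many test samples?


Train samples = 6200 * 77% = 4774
Test samples = 6200 - 4774
= 1426

1426


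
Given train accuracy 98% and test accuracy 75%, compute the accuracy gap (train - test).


Gap = train_accuracy - test_accuracy
= 98 - 75
= 23%
This large gap strongly indicates overfitting.

23


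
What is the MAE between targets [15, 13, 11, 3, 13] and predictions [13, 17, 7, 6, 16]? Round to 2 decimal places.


Absolute errors: [2, 4, 4, 3, 3]
Sum of absolute errors = 16
MAE = 16 / 5 = 3.20

3.20


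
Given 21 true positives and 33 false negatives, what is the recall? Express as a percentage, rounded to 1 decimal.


Recall = TP / (TP + FN) * 100
= 21 / (21 + 33)
= 21 / 54
= 0.3889
= 38.9%

38.9


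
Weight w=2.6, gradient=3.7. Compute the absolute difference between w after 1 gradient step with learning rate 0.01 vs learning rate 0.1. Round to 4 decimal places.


With lr=0.01: w_new = 2.6 - 0.01 * 3.7 = 2.563
With lr=0.1: w_new = 2.6 - 0.1 * 3.7 = 2.23
Absolute difference = |2.563 - 2.23|
= 0.3330

0.3330


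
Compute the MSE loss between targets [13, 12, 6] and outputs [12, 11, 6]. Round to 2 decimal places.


Differences: [1, 1, 0]
Squared errors: [1, 1, 0]
Sum of squared errors = 2
MSE = 2 / 3 = 0.67

0.67


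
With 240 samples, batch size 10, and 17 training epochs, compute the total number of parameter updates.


Iterations per epoch = 240 / 10 = 24
Total updates = iterations_per_epoch * epochs
= 24 * 17
= 408

408


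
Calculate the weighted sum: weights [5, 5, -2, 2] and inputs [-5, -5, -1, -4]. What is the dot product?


Element-wise products:
5 * -5 = -25
5 * -5 = -25
-2 * -1 = 2
2 * -4 = -8
Sum = -25 + -25 + 2 + -8
= -56

-56


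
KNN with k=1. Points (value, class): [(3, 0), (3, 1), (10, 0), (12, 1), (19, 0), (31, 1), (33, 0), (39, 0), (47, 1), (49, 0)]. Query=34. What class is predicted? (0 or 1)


Distances from query 34:
Point 33 (class 0): distance = 1
K=1 nearest neighbors: classes = [0]
Votes for class 1: 0 / 1
Majority vote => class 0

0


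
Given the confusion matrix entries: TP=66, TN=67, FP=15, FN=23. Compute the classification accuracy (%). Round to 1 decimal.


Accuracy = (TP + TN) / (TP + TN + FP + FN) * 100
= (66 + 67) / (66 + 67 + 15 + 23)
= 133 / 171
= 0.7778
= 77.8%

77.8


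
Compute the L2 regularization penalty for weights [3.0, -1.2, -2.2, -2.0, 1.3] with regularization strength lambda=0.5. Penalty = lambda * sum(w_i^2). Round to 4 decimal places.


Squaring each weight:
3.0^2 = 9.0
(-1.2)^2 = 1.44
(-2.2)^2 = 4.84
(-2.0)^2 = 4.0
1.3^2 = 1.69
Sum of squares = 20.97
Penalty = 0.5 * 20.97 = 10.4850

10.4850


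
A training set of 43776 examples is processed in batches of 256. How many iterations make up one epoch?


Iterations per epoch = dataset_size / batch_size
= 43776 / 256
= 171

171


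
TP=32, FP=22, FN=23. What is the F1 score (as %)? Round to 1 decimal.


Precision = TP / (TP + FP) = 32 / 54 = 0.5926
Recall = TP / (TP + FN) = 32 / 55 = 0.5818
F1 = 2 * P * R / (P + R)
= 2 * 0.5926 * 0.5818 / (0.5926 + 0.5818)
= 0.6896 / 1.1744
= 0.5872
As percentage: 58.7%

58.7


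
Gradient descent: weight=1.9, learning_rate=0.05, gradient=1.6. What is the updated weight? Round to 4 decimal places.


w_new = w_old - lr * gradient
= 1.9 - 0.05 * 1.6
= 1.9 - (0.08)
= 1.8200

1.8200


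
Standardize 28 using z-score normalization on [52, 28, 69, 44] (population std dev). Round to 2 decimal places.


Mean = (52 + 28 + 69 + 44) / 4 = 48.25
Variance = sum((x_i - mean)^2) / n = 218.1875
Std = sqrt(218.1875) = 14.7712
Z = (x - mean) / std
= (28 - 48.25) / 14.7712
= -20.25 / 14.7712
= -1.37

-1.37


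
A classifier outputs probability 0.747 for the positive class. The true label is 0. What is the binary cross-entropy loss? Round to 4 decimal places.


For y=0: Loss = -log(1-p)
= -log(1 - 0.747)
= -log(0.253)
= -(-1.3744)
= 1.3744

1.3744


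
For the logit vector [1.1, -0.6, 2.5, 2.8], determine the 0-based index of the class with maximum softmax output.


Softmax is a monotonic transformation, so it preserves the argmax.
We need to find the index of the maximum logit.
Index 0: 1.1
Index 1: -0.6
Index 2: 2.5
Index 3: 2.8
Maximum logit = 2.8 at index 3

3


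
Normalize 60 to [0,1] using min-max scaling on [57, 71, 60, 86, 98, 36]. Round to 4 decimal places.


Min = 36, Max = 98
Range = 98 - 36 = 62
Scaled = (x - min) / (max - min)
= (60 - 36) / 62
= 24 / 62
= 0.3871

0.3871


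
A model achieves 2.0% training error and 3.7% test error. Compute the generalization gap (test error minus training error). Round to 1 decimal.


Generalization gap = test_error - train_error
= 3.7 - 2.0
= 1.7%
A small gap suggests good generalization.

1.7


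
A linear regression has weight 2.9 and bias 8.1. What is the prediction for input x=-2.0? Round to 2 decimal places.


y = 2.9 * -2.0 + (8.1)
= -5.8 + (8.1)
= 2.30

2.30


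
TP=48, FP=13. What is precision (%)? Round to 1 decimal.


Precision = TP / (TP + FP) * 100
= 48 / (48 + 13)
= 48 / 61
= 0.7869
= 78.7%

78.7


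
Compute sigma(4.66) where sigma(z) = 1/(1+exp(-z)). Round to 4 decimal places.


sigmoid(z) = 1 / (1 + exp(-z))
exp(-(4.66)) = exp(-4.66) = 0.0095
1 + 0.0095 = 1.0095
1 / 1.0095 = 0.9906

0.9906


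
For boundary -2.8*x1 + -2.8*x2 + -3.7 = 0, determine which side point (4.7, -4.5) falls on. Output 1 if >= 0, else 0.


Compute -2.8 * 4.7 + -2.8 * -4.5 + -3.7
= -13.16 + 12.6 + -3.7
= -4.26
Since -4.26 < 0, the point is on the negative side.

0


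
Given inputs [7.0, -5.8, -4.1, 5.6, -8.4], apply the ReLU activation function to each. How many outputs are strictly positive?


ReLU(x) = max(0, x) for each element:
ReLU(7.0) = 7.0
ReLU(-5.8) = 0
ReLU(-4.1) = 0
ReLU(5.6) = 5.6
ReLU(-8.4) = 0
Active neurons (>0): 2

2


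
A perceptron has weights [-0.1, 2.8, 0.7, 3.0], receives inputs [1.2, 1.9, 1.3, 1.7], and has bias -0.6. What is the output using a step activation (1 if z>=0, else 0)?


z = w . x + b
= -0.1*1.2 + 2.8*1.9 + 0.7*1.3 + 3.0*1.7 + -0.6
= -0.12 + 5.32 + 0.91 + 5.1 + -0.6
= 11.21 + -0.6
= 10.61
Since z = 10.61 >= 0, output = 1

1


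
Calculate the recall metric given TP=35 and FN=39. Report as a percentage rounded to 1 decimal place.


Recall = TP / (TP + FN) * 100
= 35 / (35 + 39)
= 35 / 74
= 0.473
= 47.3%

47.3


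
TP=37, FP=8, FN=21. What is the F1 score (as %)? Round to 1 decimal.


Precision = TP / (TP + FP) = 37 / 45 = 0.8222
Recall = TP / (TP + FN) = 37 / 58 = 0.6379
F1 = 2 * P * R / (P + R)
= 2 * 0.8222 * 0.6379 / (0.8222 + 0.6379)
= 1.049 / 1.4602
= 0.7184
As percentage: 71.8%

71.8


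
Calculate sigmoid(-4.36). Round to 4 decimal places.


sigmoid(z) = 1 / (1 + exp(-z))
exp(-(-4.36)) = exp(4.36) = 78.2571
1 + 78.2571 = 79.2571
1 / 79.2571 = 0.0126

0.0126


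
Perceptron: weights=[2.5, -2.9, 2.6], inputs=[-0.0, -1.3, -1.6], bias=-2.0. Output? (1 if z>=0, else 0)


z = w . x + b
= 2.5*-0.0 + -2.9*-1.3 + 2.6*-1.6 + -2.0
= -0.0 + 3.77 + -4.16 + -2.0
= -0.39 + -2.0
= -2.39
Since z = -2.39 < 0, output = 0

0


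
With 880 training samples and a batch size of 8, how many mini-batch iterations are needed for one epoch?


Iterations per epoch = dataset_size / batch_size
= 880 / 8
= 110

110


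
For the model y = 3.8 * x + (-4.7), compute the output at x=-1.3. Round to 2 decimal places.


y = 3.8 * -1.3 + (-4.7)
= -4.94 + (-4.7)
= -9.64

-9.64


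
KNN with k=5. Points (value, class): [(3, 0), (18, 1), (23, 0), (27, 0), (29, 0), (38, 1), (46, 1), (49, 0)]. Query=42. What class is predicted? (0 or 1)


Distances from query 42:
Point 38 (class 1): distance = 4
Point 46 (class 1): distance = 4
Point 49 (class 0): distance = 7
Point 29 (class 0): distance = 13
Point 27 (class 0): distance = 15
K=5 nearest neighbors: classes = [1, 1, 0, 0, 0]
Votes for class 1: 2 / 5
Majority vote => class 0

0


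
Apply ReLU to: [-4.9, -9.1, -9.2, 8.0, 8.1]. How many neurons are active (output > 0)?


ReLU(x) = max(0, x) for each element:
ReLU(-4.9) = 0
ReLU(-9.1) = 0
ReLU(-9.2) = 0
ReLU(8.0) = 8.0
ReLU(8.1) = 8.1
Active neurons (>0): 2

2


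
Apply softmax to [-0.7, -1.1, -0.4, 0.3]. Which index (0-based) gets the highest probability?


Softmax is a monotonic transformation, so it preserves the argmax.
We need to find the index of the maximum logit.
Index 0: -0.7
Index 1: -1.1
Index 2: -0.4
Index 3: 0.3
Maximum logit = 0.3 at index 3

3


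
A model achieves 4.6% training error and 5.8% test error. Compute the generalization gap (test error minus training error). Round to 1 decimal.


Generalization gap = test_error - train_error
= 5.8 - 4.6
= 1.2%
A small gap suggests good generalization.

1.2


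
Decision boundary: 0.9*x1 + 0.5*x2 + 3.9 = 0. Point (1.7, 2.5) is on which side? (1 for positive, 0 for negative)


Compute 0.9 * 1.7 + 0.5 * 2.5 + 3.9
= 1.53 + 1.25 + 3.9
= 6.68
Since 6.68 >= 0, the point is on the positive side.

1


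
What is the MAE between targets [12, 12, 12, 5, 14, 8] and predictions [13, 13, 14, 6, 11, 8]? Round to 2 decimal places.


Absolute errors: [1, 1, 2, 1, 3, 0]
Sum of absolute errors = 8
MAE = 8 / 6 = 1.33

1.33


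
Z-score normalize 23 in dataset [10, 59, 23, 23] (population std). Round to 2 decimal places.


Mean = (10 + 59 + 23 + 23) / 4 = 28.75
Variance = sum((x_i - mean)^2) / n = 333.1875
Std = sqrt(333.1875) = 18.2534
Z = (x - mean) / std
= (23 - 28.75) / 18.2534
= -5.75 / 18.2534
= -0.32

-0.32


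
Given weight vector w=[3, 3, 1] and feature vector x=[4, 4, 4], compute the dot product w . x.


Element-wise products:
3 * 4 = 12
3 * 4 = 12
1 * 4 = 4
Sum = 12 + 12 + 4
= 28

28


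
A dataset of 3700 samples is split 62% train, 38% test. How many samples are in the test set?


Train samples = 3700 * 62% = 2294
Test samples = 3700 - 2294
= 1406

1406


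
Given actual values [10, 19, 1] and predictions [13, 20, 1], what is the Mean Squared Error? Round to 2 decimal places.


Differences: [-3, -1, 0]
Squared errors: [9, 1, 0]
Sum of squared errors = 10
MSE = 10 / 3 = 3.33

3.33


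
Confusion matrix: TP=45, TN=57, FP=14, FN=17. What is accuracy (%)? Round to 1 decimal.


Accuracy = (TP + TN) / (TP + TN + FP + FN) * 100
= (45 + 57) / (45 + 57 + 14 + 17)
= 102 / 133
= 0.7669
= 76.7%

76.7


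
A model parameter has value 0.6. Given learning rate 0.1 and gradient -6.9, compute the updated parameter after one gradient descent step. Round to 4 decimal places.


w_new = w_old - lr * gradient
= 0.6 - 0.1 * -6.9
= 0.6 - (-0.69)
= 1.2900

1.2900


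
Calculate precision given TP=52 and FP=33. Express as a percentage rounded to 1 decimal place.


Precision = TP / (TP + FP) * 100
= 52 / (52 + 33)
= 52 / 85
= 0.6118
= 61.2%

61.2


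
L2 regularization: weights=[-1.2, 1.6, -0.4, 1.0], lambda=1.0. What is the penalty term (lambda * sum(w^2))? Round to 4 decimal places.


Squaring each weight:
(-1.2)^2 = 1.44
1.6^2 = 2.56
(-0.4)^2 = 0.16
1.0^2 = 1.0
Sum of squares = 5.16
Penalty = 1.0 * 5.16 = 5.1600

5.1600


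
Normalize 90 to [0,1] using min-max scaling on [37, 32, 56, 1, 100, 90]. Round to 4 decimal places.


Min = 1, Max = 100
Range = 100 - 1 = 99
Scaled = (x - min) / (max - min)
= (90 - 1) / 99
= 89 / 99
= 0.8990

0.8990


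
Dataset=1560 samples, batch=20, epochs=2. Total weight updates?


Iterations per epoch = 1560 / 20 = 78
Total updates = iterations_per_epoch * epochs
= 78 * 2
= 156

156


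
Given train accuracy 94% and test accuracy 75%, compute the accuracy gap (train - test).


Gap = train_accuracy - test_accuracy
= 94 - 75
= 19%
This gap suggests the model is overfitting.

19


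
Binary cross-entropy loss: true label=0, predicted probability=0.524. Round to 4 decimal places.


For y=0: Loss = -log(1-p)
= -log(1 - 0.524)
= -log(0.476)
= -(-0.7423)
= 0.7423

0.7423


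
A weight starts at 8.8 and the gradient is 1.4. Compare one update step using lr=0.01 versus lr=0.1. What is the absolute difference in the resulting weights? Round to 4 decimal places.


With lr=0.01: w_new = 8.8 - 0.01 * 1.4 = 8.786
With lr=0.1: w_new = 8.8 - 0.1 * 1.4 = 8.66
Absolute difference = |8.786 - 8.66|
= 0.1260

0.1260


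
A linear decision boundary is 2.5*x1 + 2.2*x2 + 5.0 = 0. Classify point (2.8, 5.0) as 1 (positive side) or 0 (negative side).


Compute 2.5 * 2.8 + 2.2 * 5.0 + 5.0
= 7.0 + 11.0 + 5.0
= 23.0
Since 23.0 >= 0, the point is on the positive side.

1


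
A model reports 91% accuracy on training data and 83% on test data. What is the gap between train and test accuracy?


Gap = train_accuracy - test_accuracy
= 91 - 83
= 8%
This moderate gap may indicate mild overfitting.

8


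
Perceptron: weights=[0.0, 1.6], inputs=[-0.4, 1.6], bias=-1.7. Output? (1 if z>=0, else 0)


z = w . x + b
= 0.0*-0.4 + 1.6*1.6 + -1.7
= -0.0 + 2.56 + -1.7
= 2.56 + -1.7
= 0.86
Since z = 0.86 >= 0, output = 1

1


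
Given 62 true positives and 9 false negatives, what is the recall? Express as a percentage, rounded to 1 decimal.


Recall = TP / (TP + FN) * 100
= 62 / (62 + 9)
= 62 / 71
= 0.8732
= 87.3%

87.3


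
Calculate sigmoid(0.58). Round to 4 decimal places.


sigmoid(z) = 1 / (1 + exp(-z))
exp(-(0.58)) = exp(-0.58) = 0.5599
1 + 0.5599 = 1.5599
1 / 1.5599 = 0.6411

0.6411


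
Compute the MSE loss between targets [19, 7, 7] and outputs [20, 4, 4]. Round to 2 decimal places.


Differences: [-1, 3, 3]
Squared errors: [1, 9, 9]
Sum of squared errors = 19
MSE = 19 / 3 = 6.33

6.33


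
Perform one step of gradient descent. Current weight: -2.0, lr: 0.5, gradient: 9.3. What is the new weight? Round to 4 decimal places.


w_new = w_old - lr * gradient
= -2.0 - 0.5 * 9.3
= -2.0 - (4.65)
= -6.6500

-6.6500


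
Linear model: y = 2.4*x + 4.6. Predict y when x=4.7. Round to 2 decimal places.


y = 2.4 * 4.7 + (4.6)
= 11.28 + (4.6)
= 15.88

15.88


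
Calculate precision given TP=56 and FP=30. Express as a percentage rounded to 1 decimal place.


Precision = TP / (TP + FP) * 100
= 56 / (56 + 30)
= 56 / 86
= 0.6512
= 65.1%

65.1


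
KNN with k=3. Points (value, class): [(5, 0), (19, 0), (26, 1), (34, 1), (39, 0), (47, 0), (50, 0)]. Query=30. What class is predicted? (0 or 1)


Distances from query 30:
Point 26 (class 1): distance = 4
Point 34 (class 1): distance = 4
Point 39 (class 0): distance = 9
K=3 nearest neighbors: classes = [1, 1, 0]
Votes for class 1: 2 / 3
Majority vote => class 1

1


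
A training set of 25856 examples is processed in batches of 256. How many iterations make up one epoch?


Iterations per epoch = dataset_size / batch_size
= 25856 / 256
= 101

101


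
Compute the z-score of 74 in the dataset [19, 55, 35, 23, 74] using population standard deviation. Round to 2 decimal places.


Mean = (19 + 55 + 35 + 23 + 74) / 5 = 41.2
Variance = sum((x_i - mean)^2) / n = 425.76
Std = sqrt(425.76) = 20.634
Z = (x - mean) / std
= (74 - 41.2) / 20.634
= 32.8 / 20.634
= 1.59

1.59


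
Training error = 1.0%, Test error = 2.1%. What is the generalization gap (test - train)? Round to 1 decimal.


Generalization gap = test_error - train_error
= 2.1 - 1.0
= 1.1%
A small gap suggests good generalization.

1.1


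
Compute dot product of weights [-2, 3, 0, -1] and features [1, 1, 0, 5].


Element-wise products:
-2 * 1 = -2
3 * 1 = 3
0 * 0 = 0
-1 * 5 = -5
Sum = -2 + 3 + 0 + -5
= -4

-4


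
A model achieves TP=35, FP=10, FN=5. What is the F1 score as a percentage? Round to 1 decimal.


Precision = TP / (TP + FP) = 35 / 45 = 0.7778
Recall = TP / (TP + FN) = 35 / 40 = 0.875
F1 = 2 * P * R / (P + R)
= 2 * 0.7778 * 0.875 / (0.7778 + 0.875)
= 1.3611 / 1.6528
= 0.8235
As percentage: 82.4%

82.4


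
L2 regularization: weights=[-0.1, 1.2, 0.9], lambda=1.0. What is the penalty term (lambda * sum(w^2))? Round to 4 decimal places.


Squaring each weight:
(-0.1)^2 = 0.01
1.2^2 = 1.44
0.9^2 = 0.81
Sum of squares = 2.26
Penalty = 1.0 * 2.26 = 2.2600

2.2600


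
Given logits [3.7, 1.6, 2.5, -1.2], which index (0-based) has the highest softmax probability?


Softmax is a monotonic transformation, so it preserves the argmax.
We need to find the index of the maximum logit.
Index 0: 3.7
Index 1: 1.6
Index 2: 2.5
Index 3: -1.2
Maximum logit = 3.7 at index 0

0


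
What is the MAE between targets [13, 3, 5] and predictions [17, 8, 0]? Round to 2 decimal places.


Absolute errors: [4, 5, 5]
Sum of absolute errors = 14
MAE = 14 / 3 = 4.67

4.67


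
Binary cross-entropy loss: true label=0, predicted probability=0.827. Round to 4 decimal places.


For y=0: Loss = -log(1-p)
= -log(1 - 0.827)
= -log(0.173)
= -(-1.7545)
= 1.7545

1.7545


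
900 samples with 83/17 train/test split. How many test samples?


Train samples = 900 * 83% = 747
Test samples = 900 - 747
= 153

153


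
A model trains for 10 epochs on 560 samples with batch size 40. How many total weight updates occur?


Iterations per epoch = 560 / 40 = 14
Total updates = iterations_per_epoch * epochs
= 14 * 10
= 140

140


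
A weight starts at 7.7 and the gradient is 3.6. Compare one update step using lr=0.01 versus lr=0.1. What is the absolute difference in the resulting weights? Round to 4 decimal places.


With lr=0.01: w_new = 7.7 - 0.01 * 3.6 = 7.664
With lr=0.1: w_new = 7.7 - 0.1 * 3.6 = 7.34
Absolute difference = |7.664 - 7.34|
= 0.3240

0.3240


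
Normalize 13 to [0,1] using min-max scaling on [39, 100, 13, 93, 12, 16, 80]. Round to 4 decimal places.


Min = 12, Max = 100
Range = 100 - 12 = 88
Scaled = (x - min) / (max - min)
= (13 - 12) / 88
= 1 / 88
= 0.0114

0.0114


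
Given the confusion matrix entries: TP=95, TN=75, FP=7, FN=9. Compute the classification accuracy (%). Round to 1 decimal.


Accuracy = (TP + TN) / (TP + TN + FP + FN) * 100
= (95 + 75) / (95 + 75 + 7 + 9)
= 170 / 186
= 0.914
= 91.4%

91.4


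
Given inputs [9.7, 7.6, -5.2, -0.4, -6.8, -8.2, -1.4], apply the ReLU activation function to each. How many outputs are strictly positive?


ReLU(x) = max(0, x) for each element:
ReLU(9.7) = 9.7
ReLU(7.6) = 7.6
ReLU(-5.2) = 0
ReLU(-0.4) = 0
ReLU(-6.8) = 0
ReLU(-8.2) = 0
ReLU(-1.4) = 0
Active neurons (>0): 2

2


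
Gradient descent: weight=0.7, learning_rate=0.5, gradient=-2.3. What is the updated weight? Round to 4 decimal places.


w_new = w_old - lr * gradient
= 0.7 - 0.5 * -2.3
= 0.7 - (-1.15)
= 1.8500

1.8500


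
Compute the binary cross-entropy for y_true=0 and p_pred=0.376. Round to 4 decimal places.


For y=0: Loss = -log(1-p)
= -log(1 - 0.376)
= -log(0.624)
= -(-0.4716)
= 0.4716

0.4716


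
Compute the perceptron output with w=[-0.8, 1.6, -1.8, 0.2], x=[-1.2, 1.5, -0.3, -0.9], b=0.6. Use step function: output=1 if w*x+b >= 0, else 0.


z = w . x + b
= -0.8*-1.2 + 1.6*1.5 + -1.8*-0.3 + 0.2*-0.9 + 0.6
= 0.96 + 2.4 + 0.54 + -0.18 + 0.6
= 3.72 + 0.6
= 4.32
Since z = 4.32 >= 0, output = 1

1


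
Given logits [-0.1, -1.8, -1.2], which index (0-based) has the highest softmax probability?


Softmax is a monotonic transformation, so it preserves the argmax.
We need to find the index of the maximum logit.
Index 0: -0.1
Index 1: -1.8
Index 2: -1.2
Maximum logit = -0.1 at index 0

0


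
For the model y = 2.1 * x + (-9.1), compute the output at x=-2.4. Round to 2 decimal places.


y = 2.1 * -2.4 + (-9.1)
= -5.04 + (-9.1)
= -14.14

-14.14


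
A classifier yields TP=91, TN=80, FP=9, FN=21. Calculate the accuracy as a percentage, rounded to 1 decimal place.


Accuracy = (TP + TN) / (TP + TN + FP + FN) * 100
= (91 + 80) / (91 + 80 + 9 + 21)
= 171 / 201
= 0.8507
= 85.1%

85.1


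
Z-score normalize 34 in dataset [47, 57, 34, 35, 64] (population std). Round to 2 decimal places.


Mean = (47 + 57 + 34 + 35 + 64) / 5 = 47.4
Variance = sum((x_i - mean)^2) / n = 140.24
Std = sqrt(140.24) = 11.8423
Z = (x - mean) / std
= (34 - 47.4) / 11.8423
= -13.4 / 11.8423
= -1.13

-1.13


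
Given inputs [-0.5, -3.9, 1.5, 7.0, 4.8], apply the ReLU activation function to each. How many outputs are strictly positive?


ReLU(x) = max(0, x) for each element:
ReLU(-0.5) = 0
ReLU(-3.9) = 0
ReLU(1.5) = 1.5
ReLU(7.0) = 7.0
ReLU(4.8) = 4.8
Active neurons (>0): 3

3


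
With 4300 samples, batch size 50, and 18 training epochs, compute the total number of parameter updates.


Iterations per epoch = 4300 / 50 = 86
Total updates = iterations_per_epoch * epochs
= 86 * 18
= 1548

1548


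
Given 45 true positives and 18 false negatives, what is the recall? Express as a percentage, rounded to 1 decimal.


Recall = TP / (TP + FN) * 100
= 45 / (45 + 18)
= 45 / 63
= 0.7143
= 71.4%

71.4


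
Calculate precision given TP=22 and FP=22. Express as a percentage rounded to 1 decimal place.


Precision = TP / (TP + FP) * 100
= 22 / (22 + 22)
= 22 / 44
= 0.5
= 50.0%

50.0


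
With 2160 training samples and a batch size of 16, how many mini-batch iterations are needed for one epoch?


Iterations per epoch = dataset_size / batch_size
= 2160 / 16
= 135

135


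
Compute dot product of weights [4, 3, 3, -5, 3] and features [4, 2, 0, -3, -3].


Element-wise products:
4 * 4 = 16
3 * 2 = 6
3 * 0 = 0
-5 * -3 = 15
3 * -3 = -9
Sum = 16 + 6 + 0 + 15 + -9
= 28

28


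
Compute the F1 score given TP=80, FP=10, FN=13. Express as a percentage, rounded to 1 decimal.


Precision = TP / (TP + FP) = 80 / 90 = 0.8889
Recall = TP / (TP + FN) = 80 / 93 = 0.8602
F1 = 2 * P * R / (P + R)
= 2 * 0.8889 * 0.8602 / (0.8889 + 0.8602)
= 1.5293 / 1.7491
= 0.8743
As percentage: 87.4%

87.4


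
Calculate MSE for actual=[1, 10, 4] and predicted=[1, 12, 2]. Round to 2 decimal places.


Differences: [0, -2, 2]
Squared errors: [0, 4, 4]
Sum of squared errors = 8
MSE = 8 / 3 = 2.67

2.67


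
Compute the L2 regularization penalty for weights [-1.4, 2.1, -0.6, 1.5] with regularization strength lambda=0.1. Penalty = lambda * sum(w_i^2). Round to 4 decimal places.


Squaring each weight:
(-1.4)^2 = 1.96
2.1^2 = 4.41
(-0.6)^2 = 0.36
1.5^2 = 2.25
Sum of squares = 8.98
Penalty = 0.1 * 8.98 = 0.8980

0.8980


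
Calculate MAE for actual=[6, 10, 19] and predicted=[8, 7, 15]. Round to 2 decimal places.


Absolute errors: [2, 3, 4]
Sum of absolute errors = 9
MAE = 9 / 3 = 3.00

3.00


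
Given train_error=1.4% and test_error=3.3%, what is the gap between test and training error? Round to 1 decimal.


Generalization gap = test_error - train_error
= 3.3 - 1.4
= 1.9%
A small gap suggests good generalization.

1.9


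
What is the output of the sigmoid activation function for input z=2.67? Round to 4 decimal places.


sigmoid(z) = 1 / (1 + exp(-z))
exp(-(2.67)) = exp(-2.67) = 0.0693
1 + 0.0693 = 1.0693
1 / 1.0693 = 0.9352

0.9352


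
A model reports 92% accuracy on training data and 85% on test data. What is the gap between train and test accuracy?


Gap = train_accuracy - test_accuracy
= 92 - 85
= 7%
This moderate gap may indicate mild overfitting.

7


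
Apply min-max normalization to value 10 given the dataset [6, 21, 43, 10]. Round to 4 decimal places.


Min = 6, Max = 43
Range = 43 - 6 = 37
Scaled = (x - min) / (max - min)
= (10 - 6) / 37
= 4 / 37
= 0.1081

0.1081


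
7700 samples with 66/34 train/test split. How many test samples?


Train samples = 7700 * 66% = 5082
Test samples = 7700 - 5082
= 2618

2618


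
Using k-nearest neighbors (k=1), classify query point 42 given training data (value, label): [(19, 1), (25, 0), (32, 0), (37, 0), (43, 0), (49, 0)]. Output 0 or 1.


Distances from query 42:
Point 43 (class 0): distance = 1
K=1 nearest neighbors: classes = [0]
Votes for class 1: 0 / 1
Majority vote => class 0

0


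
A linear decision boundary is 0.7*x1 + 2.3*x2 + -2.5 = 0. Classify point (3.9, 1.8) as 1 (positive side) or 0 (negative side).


Compute 0.7 * 3.9 + 2.3 * 1.8 + -2.5
= 2.73 + 4.14 + -2.5
= 4.37
Since 4.37 >= 0, the point is on the positive side.

1


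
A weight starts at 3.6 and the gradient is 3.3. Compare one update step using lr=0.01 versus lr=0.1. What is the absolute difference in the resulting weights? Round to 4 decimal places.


With lr=0.01: w_new = 3.6 - 0.01 * 3.3 = 3.567
With lr=0.1: w_new = 3.6 - 0.1 * 3.3 = 3.27
Absolute difference = |3.567 - 3.27|
= 0.2970

0.2970


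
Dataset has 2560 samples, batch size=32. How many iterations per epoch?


Iterations per epoch = dataset_size / batch_size
= 2560 / 32
= 80

80


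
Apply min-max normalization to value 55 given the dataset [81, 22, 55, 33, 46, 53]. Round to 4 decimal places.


Min = 22, Max = 81
Range = 81 - 22 = 59
Scaled = (x - min) / (max - min)
= (55 - 22) / 59
= 33 / 59
= 0.5593

0.5593


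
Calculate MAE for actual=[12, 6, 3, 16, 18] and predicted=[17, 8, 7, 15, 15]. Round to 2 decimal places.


Absolute errors: [5, 2, 4, 1, 3]
Sum of absolute errors = 15
MAE = 15 / 5 = 3.00

3.00


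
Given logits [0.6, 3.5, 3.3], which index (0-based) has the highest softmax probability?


Softmax is a monotonic transformation, so it preserves the argmax.
We need to find the index of the maximum logit.
Index 0: 0.6
Index 1: 3.5
Index 2: 3.3
Maximum logit = 3.5 at index 1

1


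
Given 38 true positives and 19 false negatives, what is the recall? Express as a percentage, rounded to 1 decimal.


Recall = TP / (TP + FN) * 100
= 38 / (38 + 19)
= 38 / 57
= 0.6667
= 66.7%

66.7


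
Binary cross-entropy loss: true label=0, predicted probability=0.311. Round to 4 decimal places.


For y=0: Loss = -log(1-p)
= -log(1 - 0.311)
= -log(0.689)
= -(-0.3725)
= 0.3725

0.3725


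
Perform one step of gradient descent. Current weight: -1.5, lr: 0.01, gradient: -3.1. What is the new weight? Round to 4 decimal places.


w_new = w_old - lr * gradient
= -1.5 - 0.01 * -3.1
= -1.5 - (-0.031)
= -1.4690

-1.4690


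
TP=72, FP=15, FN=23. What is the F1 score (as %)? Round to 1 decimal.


Precision = TP / (TP + FP) = 72 / 87 = 0.8276
Recall = TP / (TP + FN) = 72 / 95 = 0.7579
F1 = 2 * P * R / (P + R)
= 2 * 0.8276 * 0.7579 / (0.8276 + 0.7579)
= 1.2544 / 1.5855
= 0.7912
As percentage: 79.1%

79.1


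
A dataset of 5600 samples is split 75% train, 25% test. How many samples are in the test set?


Train samples = 5600 * 75% = 4200
Test samples = 5600 - 4200
= 1400

1400


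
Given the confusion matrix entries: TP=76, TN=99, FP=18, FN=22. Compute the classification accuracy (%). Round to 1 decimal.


Accuracy = (TP + TN) / (TP + TN + FP + FN) * 100
= (76 + 99) / (76 + 99 + 18 + 22)
= 175 / 215
= 0.814
= 81.4%

81.4


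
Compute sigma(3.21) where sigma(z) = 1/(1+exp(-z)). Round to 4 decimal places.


sigmoid(z) = 1 / (1 + exp(-z))
exp(-(3.21)) = exp(-3.21) = 0.0404
1 + 0.0404 = 1.0404
1 / 1.0404 = 0.9612

0.9612
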